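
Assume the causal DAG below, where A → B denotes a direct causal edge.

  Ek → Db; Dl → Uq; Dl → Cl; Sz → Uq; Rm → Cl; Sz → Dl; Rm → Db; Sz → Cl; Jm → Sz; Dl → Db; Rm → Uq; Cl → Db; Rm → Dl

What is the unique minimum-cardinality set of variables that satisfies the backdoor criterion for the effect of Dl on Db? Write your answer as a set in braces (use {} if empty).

Variables eligible for adjustment (non-descendants of Dl, excluding Dl and Db): {Ek, Jm, Rm, Sz}.
Backdoor paths from Dl to Db:
  P1: Dl <- Rm -> Cl -> Db
  P2: Dl <- Rm -> Db
  P3: Dl <- Rm -> Uq <- Sz -> Cl -> Db
  P4: Dl <- Sz -> Cl <- Rm -> Db
  P5: Dl <- Sz -> Cl -> Db
  P6: Dl <- Sz -> Uq <- Rm -> Cl -> Db
  P7: Dl <- Sz -> Uq <- Rm -> Db
The empty set is not sufficient: P1 (Dl <- Rm -> Cl -> Db) has no collider blocking it and no conditioned non-collider, so it is open.
Try {Rm, Sz}:
  P1: blocked at fork node Rm ∈ conditioning set.
  P2: blocked at fork node Rm ∈ conditioning set.
  P3: blocked at fork node Rm ∈ conditioning set.
  P4: blocked at fork node Sz ∈ conditioning set.
  P5: blocked at fork node Sz ∈ conditioning set.
  P6: blocked at fork node Sz ∈ conditioning set.
  P7: blocked at fork node Sz ∈ conditioning set.
{Rm, Sz} contains no descendant of Dl and blocks every backdoor path.
Every element of {Rm, Sz} is needed (dropping Rm leaves P1 open; dropping Sz leaves P5 open), so no proper subset is valid.
Among all size-2 subsets of the eligible variables, only {Rm, Sz} blocks every backdoor path, so it is the unique smallest valid adjustment set.

{Rm, Sz}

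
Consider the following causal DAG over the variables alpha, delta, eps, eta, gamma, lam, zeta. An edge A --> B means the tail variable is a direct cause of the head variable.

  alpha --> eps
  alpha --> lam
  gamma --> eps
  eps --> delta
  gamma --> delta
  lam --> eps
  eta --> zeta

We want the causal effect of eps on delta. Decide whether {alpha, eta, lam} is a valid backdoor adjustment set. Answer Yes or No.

Backdoor paths from eps to delta (paths whose first edge points into eps):
  P1: eps <- gamma -> delta
Condition 1 (no descendant of eps in the set): holds — descendants of eps are {delta}; none are in {alpha, eta, lam}.
Condition 2 (every backdoor path blocked by {alpha, eta, lam}):
  P1: open — no interior node is in the conditioning set.
{alpha, eta, lam} does not satisfy the backdoor criterion.

No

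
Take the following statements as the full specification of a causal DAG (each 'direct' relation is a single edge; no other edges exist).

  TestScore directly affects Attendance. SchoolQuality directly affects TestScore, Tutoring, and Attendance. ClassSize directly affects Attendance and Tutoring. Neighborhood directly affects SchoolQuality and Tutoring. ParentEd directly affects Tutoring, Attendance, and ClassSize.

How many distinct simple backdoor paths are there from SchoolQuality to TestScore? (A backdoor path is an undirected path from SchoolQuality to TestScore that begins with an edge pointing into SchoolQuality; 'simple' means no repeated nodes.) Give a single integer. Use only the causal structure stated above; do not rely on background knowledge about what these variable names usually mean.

4

A backdoor path from SchoolQuality to TestScore is any simple undirected path whose first edge points into SchoolQuality (i.e. leaves SchoolQuality via a parent).
Parents of SchoolQuality: {Neighborhood}.
Enumerating:
  P1: SchoolQuality <- Neighborhood -> Tutoring <- ParentEd -> ClassSize -> Attendance <- TestScore
  P2: SchoolQuality <- Neighborhood -> Tutoring <- ParentEd -> Attendance <- TestScore
  P3: SchoolQuality <- Neighborhood -> Tutoring <- ClassSize <- ParentEd -> Attendance <- TestScore
  P4: SchoolQuality <- Neighborhood -> Tutoring <- ClassSize -> Attendance <- TestScore
That exhausts the simple backdoor paths. Count: 4.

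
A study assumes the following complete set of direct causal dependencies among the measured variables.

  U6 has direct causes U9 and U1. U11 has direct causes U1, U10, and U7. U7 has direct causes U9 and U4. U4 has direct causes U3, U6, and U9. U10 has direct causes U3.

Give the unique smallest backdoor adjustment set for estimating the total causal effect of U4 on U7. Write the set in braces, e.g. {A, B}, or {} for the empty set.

Variables eligible for adjustment (non-descendants of U4, excluding U4 and U7): {U1, U10, U3, U6, U9}.
Backdoor paths from U4 to U7:
  P1: U4 <- U3 -> U10 -> U11 <- U1 -> U6 <- U9 -> U7
  P2: U4 <- U3 -> U10 -> U11 <- U7
  P3: U4 <- U9 -> U6 <- U1 -> U11 <- U7
  P4: U4 <- U9 -> U7
  P5: U4 <- U6 <- U9 -> U7
  P6: U4 <- U6 <- U1 -> U11 <- U7
The empty set is not sufficient: P4 (U4 <- U9 -> U7) has no collider blocking it and no conditioned non-collider, so it is open.
Try {U9}:
  P1: blocked at collider U11 (neither it nor any descendant is in the conditioning set).
  P2: blocked at collider U11 (neither it nor any descendant is in the conditioning set).
  P3: blocked at fork node U9 ∈ conditioning set.
  P4: blocked at fork node U9 ∈ conditioning set.
  P5: blocked at fork node U9 ∈ conditioning set.
  P6: blocked at collider U11 (neither it nor any descendant is in the conditioning set).
{U9} contains no descendant of U4 and blocks every backdoor path.
No other singleton works — e.g. {U3} leaves P4 open — so {U9} is the unique smallest valid adjustment set.

{U9}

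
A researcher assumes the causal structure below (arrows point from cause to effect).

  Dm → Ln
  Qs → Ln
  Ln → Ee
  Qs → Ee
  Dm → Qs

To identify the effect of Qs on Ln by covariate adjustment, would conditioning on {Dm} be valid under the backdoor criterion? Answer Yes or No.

Yes

Backdoor paths from Qs to Ln (paths whose first edge points into Qs):
  P1: Qs <- Dm -> Ln
Condition 1 (no descendant of Qs in the set): holds — descendants of Qs are {Ee, Ln}; none are in {Dm}.
Condition 2 (every backdoor path blocked by {Dm}):
  P1: blocked at fork node Dm ∈ conditioning set.
{Dm} satisfies the backdoor criterion.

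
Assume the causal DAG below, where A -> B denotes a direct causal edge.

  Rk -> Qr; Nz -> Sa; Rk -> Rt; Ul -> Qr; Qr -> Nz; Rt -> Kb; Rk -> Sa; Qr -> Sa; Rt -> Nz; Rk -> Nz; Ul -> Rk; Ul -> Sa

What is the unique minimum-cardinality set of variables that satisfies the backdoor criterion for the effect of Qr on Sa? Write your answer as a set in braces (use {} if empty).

{Rk, Ul}

Variables eligible for adjustment (non-descendants of Qr, excluding Qr and Sa): {Kb, Rk, Rt, Ul}.
Backdoor paths from Qr to Sa:
  P1: Qr <- Ul -> Rk -> Rt -> Nz -> Sa
  P2: Qr <- Ul -> Rk -> Nz -> Sa
  P3: Qr <- Ul -> Rk -> Sa
  P4: Qr <- Ul -> Sa
  P5: Qr <- Rk <- Ul -> Sa
  P6: Qr <- Rk -> Rt -> Nz -> Sa
  P7: Qr <- Rk -> Nz -> Sa
  P8: Qr <- Rk -> Sa
The empty set is not sufficient: P1 (Qr <- Ul -> Rk -> Rt -> Nz -> Sa) has no collider blocking it and no conditioned non-collider, so it is open.
Try {Rk, Ul}:
  P1: blocked at fork node Ul ∈ conditioning set.
  P2: blocked at fork node Ul ∈ conditioning set.
  P3: blocked at fork node Ul ∈ conditioning set.
  P4: blocked at fork node Ul ∈ conditioning set.
  P5: blocked at chain node Rk ∈ conditioning set.
  P6: blocked at fork node Rk ∈ conditioning set.
  P7: blocked at fork node Rk ∈ conditioning set.
  P8: blocked at fork node Rk ∈ conditioning set.
{Rk, Ul} contains no descendant of Qr and blocks every backdoor path.
Every element of {Rk, Ul} is needed (dropping Rk leaves P6 open; dropping Ul leaves P4 open), so no proper subset is valid.
Among all size-2 subsets of the eligible variables, only {Rk, Ul} blocks every backdoor path, so it is the unique smallest valid adjustment set.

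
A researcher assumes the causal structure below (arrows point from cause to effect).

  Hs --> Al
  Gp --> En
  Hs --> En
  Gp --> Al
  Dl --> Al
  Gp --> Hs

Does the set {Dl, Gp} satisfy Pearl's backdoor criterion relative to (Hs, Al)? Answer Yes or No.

Yes

Backdoor paths from Hs to Al (paths whose first edge points into Hs):
  P1: Hs <- Gp -> Al
Condition 1 (no descendant of Hs in the set): holds — descendants of Hs are {Al, En}; none are in {Dl, Gp}.
Condition 2 (every backdoor path blocked by {Dl, Gp}):
  P1: blocked at fork node Gp ∈ conditioning set.
{Dl, Gp} satisfies the backdoor criterion.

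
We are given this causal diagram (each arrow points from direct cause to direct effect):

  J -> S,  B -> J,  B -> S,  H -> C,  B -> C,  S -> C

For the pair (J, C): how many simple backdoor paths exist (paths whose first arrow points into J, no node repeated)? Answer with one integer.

A backdoor path from J to C is any simple undirected path whose first edge points into J (i.e. leaves J via a parent).
Parents of J: {B}.
Enumerating:
  P1: J <- B -> S -> C
  P2: J <- B -> C
That exhausts the simple backdoor paths. Count: 2.

2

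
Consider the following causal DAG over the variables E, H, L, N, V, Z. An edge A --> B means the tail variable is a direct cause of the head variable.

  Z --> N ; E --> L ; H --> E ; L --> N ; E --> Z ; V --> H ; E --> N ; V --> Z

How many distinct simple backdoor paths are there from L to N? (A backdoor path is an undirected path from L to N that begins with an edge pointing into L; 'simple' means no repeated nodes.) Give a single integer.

A backdoor path from L to N is any simple undirected path whose first edge points into L (i.e. leaves L via a parent).
Parents of L: {E}.
Enumerating:
  P1: L <- E <- H <- V -> Z -> N
  P2: L <- E -> Z -> N
  P3: L <- E -> N
That exhausts the simple backdoor paths. Count: 3.

3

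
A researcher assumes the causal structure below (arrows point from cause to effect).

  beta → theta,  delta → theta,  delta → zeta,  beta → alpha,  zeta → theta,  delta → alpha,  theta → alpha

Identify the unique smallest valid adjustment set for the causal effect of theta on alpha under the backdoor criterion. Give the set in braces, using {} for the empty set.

{beta, delta}

Variables eligible for adjustment (non-descendants of theta, excluding theta and alpha): {beta, delta, zeta}.
Backdoor paths from theta to alpha:
  P1: theta <- beta -> alpha
  P2: theta <- delta -> alpha
  P3: theta <- zeta <- delta -> alpha
The empty set is not sufficient: P1 (theta <- beta -> alpha) has no collider blocking it and no conditioned non-collider, so it is open.
Try {beta, delta}:
  P1: blocked at fork node beta ∈ conditioning set.
  P2: blocked at fork node delta ∈ conditioning set.
  P3: blocked at fork node delta ∈ conditioning set.
{beta, delta} contains no descendant of theta and blocks every backdoor path.
Every element of {beta, delta} is needed (dropping beta leaves P1 open; dropping delta leaves P2 open), so no proper subset is valid.
Among all size-2 subsets of the eligible variables, only {beta, delta} blocks every backdoor path, so it is the unique smallest valid adjustment set.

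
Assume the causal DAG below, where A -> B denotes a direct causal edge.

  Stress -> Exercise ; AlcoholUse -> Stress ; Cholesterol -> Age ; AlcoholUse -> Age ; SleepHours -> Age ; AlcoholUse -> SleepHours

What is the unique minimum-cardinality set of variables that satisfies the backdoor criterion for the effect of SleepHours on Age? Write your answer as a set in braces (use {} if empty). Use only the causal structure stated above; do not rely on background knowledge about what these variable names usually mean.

{AlcoholUse}

Variables eligible for adjustment (non-descendants of SleepHours, excluding SleepHours and Age): {AlcoholUse, Cholesterol, Exercise, Stress}.
Backdoor paths from SleepHours to Age:
  P1: SleepHours <- AlcoholUse -> Age
The empty set is not sufficient: P1 (SleepHours <- AlcoholUse -> Age) has no collider blocking it and no conditioned non-collider, so it is open.
Try {AlcoholUse}:
  P1: blocked at fork node AlcoholUse ∈ conditioning set.
{AlcoholUse} contains no descendant of SleepHours and blocks every backdoor path.
No other singleton works — e.g. {Cholesterol} leaves P1 open — so {AlcoholUse} is the unique smallest valid adjustment set.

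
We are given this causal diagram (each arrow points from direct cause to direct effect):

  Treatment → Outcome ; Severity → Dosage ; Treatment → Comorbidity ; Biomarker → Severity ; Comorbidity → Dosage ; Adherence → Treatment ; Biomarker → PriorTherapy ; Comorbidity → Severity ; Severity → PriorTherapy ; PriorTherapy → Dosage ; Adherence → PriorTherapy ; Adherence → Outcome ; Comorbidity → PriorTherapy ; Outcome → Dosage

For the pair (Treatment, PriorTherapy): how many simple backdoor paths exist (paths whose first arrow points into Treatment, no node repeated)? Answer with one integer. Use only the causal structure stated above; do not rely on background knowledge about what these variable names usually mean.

A backdoor path from Treatment to PriorTherapy is any simple undirected path whose first edge points into Treatment (i.e. leaves Treatment via a parent).
Parents of Treatment: {Adherence}.
Enumerating:
  P1: Treatment <- Adherence -> Outcome -> Dosage <- Comorbidity -> Severity <- Biomarker -> PriorTherapy
  P2: Treatment <- Adherence -> Outcome -> Dosage <- Comorbidity -> Severity -> PriorTherapy
  P3: Treatment <- Adherence -> Outcome -> Dosage <- Comorbidity -> PriorTherapy
  P4: Treatment <- Adherence -> Outcome -> Dosage <- Severity <- Biomarker -> PriorTherapy
  P5: Treatment <- Adherence -> Outcome -> Dosage <- Severity <- Comorbidity -> PriorTherapy
  P6: Treatment <- Adherence -> Outcome -> Dosage <- Severity -> PriorTherapy
  P7: Treatment <- Adherence -> Outcome -> Dosage <- PriorTherapy
  P8: Treatment <- Adherence -> PriorTherapy
That exhausts the simple backdoor paths. Count: 8.

8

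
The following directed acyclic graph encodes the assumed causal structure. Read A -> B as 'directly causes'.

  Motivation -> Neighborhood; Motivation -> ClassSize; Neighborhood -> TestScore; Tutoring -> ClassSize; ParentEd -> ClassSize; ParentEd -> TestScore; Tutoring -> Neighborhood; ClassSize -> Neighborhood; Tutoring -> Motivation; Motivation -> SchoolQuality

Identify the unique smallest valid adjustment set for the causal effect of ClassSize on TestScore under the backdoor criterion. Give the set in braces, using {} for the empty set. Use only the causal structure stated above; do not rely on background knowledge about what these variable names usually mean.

Variables eligible for adjustment (non-descendants of ClassSize, excluding ClassSize and TestScore): {Motivation, ParentEd, SchoolQuality, Tutoring}.
Backdoor paths from ClassSize to TestScore:
  P1: ClassSize <- Tutoring -> Motivation -> Neighborhood -> TestScore
  P2: ClassSize <- Tutoring -> Neighborhood -> TestScore
  P3: ClassSize <- ParentEd -> TestScore
  P4: ClassSize <- Motivation <- Tutoring -> Neighborhood -> TestScore
  P5: ClassSize <- Motivation -> Neighborhood -> TestScore
The empty set is not sufficient: P1 (ClassSize <- Tutoring -> Motivation -> Neighborhood -> TestScore) has no collider blocking it and no conditioned non-collider, so it is open.
Try {Motivation, ParentEd, Tutoring}:
  P1: blocked at fork node Tutoring ∈ conditioning set.
  P2: blocked at fork node Tutoring ∈ conditioning set.
  P3: blocked at fork node ParentEd ∈ conditioning set.
  P4: blocked at chain node Motivation ∈ conditioning set.
  P5: blocked at fork node Motivation ∈ conditioning set.
{Motivation, ParentEd, Tutoring} contains no descendant of ClassSize and blocks every backdoor path.
Every element of {Motivation, ParentEd, Tutoring} is needed (dropping Motivation leaves P5 open; dropping ParentEd leaves P3 open; dropping Tutoring leaves P2 open), so no proper subset is valid.
Among all size-3 subsets of the eligible variables, only {Motivation, ParentEd, Tutoring} blocks every backdoor path, so it is the unique smallest valid adjustment set.

{Motivation, ParentEd, Tutoring}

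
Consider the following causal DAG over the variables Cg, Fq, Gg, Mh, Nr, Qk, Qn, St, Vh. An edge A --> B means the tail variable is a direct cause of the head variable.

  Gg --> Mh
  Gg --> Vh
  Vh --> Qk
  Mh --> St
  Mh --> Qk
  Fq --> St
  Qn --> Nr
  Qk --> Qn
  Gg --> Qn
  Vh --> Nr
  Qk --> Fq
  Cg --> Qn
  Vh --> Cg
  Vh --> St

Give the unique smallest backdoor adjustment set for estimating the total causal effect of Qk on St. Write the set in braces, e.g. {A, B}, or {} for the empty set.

{Mh, Vh}

Variables eligible for adjustment (non-descendants of Qk, excluding Qk and St): {Cg, Gg, Mh, Vh}.
Backdoor paths from Qk to St:
  P1: Qk <- Mh <- Gg -> Vh -> St
  P2: Qk <- Mh <- Gg -> Qn <- Cg <- Vh -> St
  P3: Qk <- Mh <- Gg -> Qn -> Nr <- Vh -> St
  P4: Qk <- Mh -> St
  P5: Qk <- Vh <- Gg -> Mh -> St
  P6: Qk <- Vh -> Cg -> Qn <- Gg -> Mh -> St
  P7: Qk <- Vh -> St
  P8: Qk <- Vh -> Nr <- Qn <- Gg -> Mh -> St
The empty set is not sufficient: P1 (Qk <- Mh <- Gg -> Vh -> St) has no collider blocking it and no conditioned non-collider, so it is open.
Try {Mh, Vh}:
  P1: blocked at chain node Mh ∈ conditioning set.
  P2: blocked at chain node Mh ∈ conditioning set.
  P3: blocked at chain node Mh ∈ conditioning set.
  P4: blocked at fork node Mh ∈ conditioning set.
  P5: blocked at chain node Vh ∈ conditioning set.
  P6: blocked at fork node Vh ∈ conditioning set.
  P7: blocked at fork node Vh ∈ conditioning set.
  P8: blocked at fork node Vh ∈ conditioning set.
{Mh, Vh} contains no descendant of Qk and blocks every backdoor path.
Every element of {Mh, Vh} is needed (dropping Mh leaves P4 open; dropping Vh leaves P7 open), so no proper subset is valid.
Among all size-2 subsets of the eligible variables, only {Mh, Vh} blocks every backdoor path, so it is the unique smallest valid adjustment set.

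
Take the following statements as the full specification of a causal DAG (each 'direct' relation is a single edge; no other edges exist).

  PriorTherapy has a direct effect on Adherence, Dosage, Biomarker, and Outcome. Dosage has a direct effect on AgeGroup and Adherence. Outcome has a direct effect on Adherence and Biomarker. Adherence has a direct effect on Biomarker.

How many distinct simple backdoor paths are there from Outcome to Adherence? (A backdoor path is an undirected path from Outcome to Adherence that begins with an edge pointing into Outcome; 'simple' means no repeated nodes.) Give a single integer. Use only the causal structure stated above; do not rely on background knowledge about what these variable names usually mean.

A backdoor path from Outcome to Adherence is any simple undirected path whose first edge points into Outcome (i.e. leaves Outcome via a parent).
Parents of Outcome: {PriorTherapy}.
Enumerating:
  P1: Outcome <- PriorTherapy -> Dosage -> Adherence
  P2: Outcome <- PriorTherapy -> Adherence
  P3: Outcome <- PriorTherapy -> Biomarker <- Adherence
That exhausts the simple backdoor paths. Count: 3.

3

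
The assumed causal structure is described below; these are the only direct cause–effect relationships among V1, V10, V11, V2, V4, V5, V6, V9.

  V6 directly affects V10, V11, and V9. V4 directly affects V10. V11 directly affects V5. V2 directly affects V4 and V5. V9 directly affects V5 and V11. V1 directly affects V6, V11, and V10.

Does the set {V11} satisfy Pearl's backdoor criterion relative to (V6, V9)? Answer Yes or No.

Backdoor paths from V6 to V9 (paths whose first edge points into V6):
  P1: V6 <- V1 -> V11 <- V9
  P2: V6 <- V1 -> V11 -> V5 <- V9
  P3: V6 <- V1 -> V10 <- V4 <- V2 -> V5 <- V9
  P4: V6 <- V1 -> V10 <- V4 <- V2 -> V5 <- V11 <- V9
Condition 1 (no descendant of V6 in the set): FAILS — V11 is a descendant of V6.
Condition 2 (every backdoor path blocked by {V11}):
  P1: open — collider(s) V11 are conditioned on (or have a conditioned descendant) and no non-collider on the path is in the set.
  P2: blocked at chain node V11 ∈ conditioning set.
  P3: blocked at collider V10 (neither it nor any descendant is in the conditioning set).
  P4: blocked at collider V10 (neither it nor any descendant is in the conditioning set).
{V11} does not satisfy the backdoor criterion.

No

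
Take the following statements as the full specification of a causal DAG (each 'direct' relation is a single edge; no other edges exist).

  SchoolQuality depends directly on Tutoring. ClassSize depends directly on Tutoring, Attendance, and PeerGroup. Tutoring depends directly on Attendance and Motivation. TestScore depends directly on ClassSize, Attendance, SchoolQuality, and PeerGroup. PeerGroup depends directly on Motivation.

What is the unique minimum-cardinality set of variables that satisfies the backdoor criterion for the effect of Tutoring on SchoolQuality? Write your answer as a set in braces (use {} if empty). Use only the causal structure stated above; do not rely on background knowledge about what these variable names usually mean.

{}

Variables eligible for adjustment (non-descendants of Tutoring, excluding Tutoring and SchoolQuality): {Attendance, Motivation, PeerGroup}.
Backdoor paths from Tutoring to SchoolQuality:
  P1: Tutoring <- Motivation -> PeerGroup -> ClassSize <- Attendance -> TestScore <- SchoolQuality
  P2: Tutoring <- Motivation -> PeerGroup -> ClassSize -> TestScore <- SchoolQuality
  P3: Tutoring <- Motivation -> PeerGroup -> TestScore <- SchoolQuality
  P4: Tutoring <- Attendance -> ClassSize <- PeerGroup -> TestScore <- SchoolQuality
  P5: Tutoring <- Attendance -> ClassSize -> TestScore <- SchoolQuality
  P6: Tutoring <- Attendance -> TestScore <- SchoolQuality
Each backdoor path contains an unconditioned collider, so every path is already blocked with the empty conditioning set:
  P1: blocked at collider ClassSize (neither it nor any descendant is in the conditioning set).
  P2: blocked at collider TestScore (neither it nor any descendant is in the conditioning set).
  P3: blocked at collider TestScore (neither it nor any descendant is in the conditioning set).
  P4: blocked at collider ClassSize (neither it nor any descendant is in the conditioning set).
  P5: blocked at collider TestScore (neither it nor any descendant is in the conditioning set).
  P6: blocked at collider TestScore (neither it nor any descendant is in the conditioning set).
The empty set is therefore the unique smallest valid set.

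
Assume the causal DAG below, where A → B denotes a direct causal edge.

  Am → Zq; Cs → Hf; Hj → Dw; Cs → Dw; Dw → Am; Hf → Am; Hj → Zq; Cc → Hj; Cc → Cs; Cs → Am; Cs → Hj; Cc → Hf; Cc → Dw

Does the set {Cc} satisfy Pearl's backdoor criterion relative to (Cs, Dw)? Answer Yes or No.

Backdoor paths from Cs to Dw (paths whose first edge points into Cs):
  P1: Cs <- Cc -> Hj -> Dw
  P2: Cs <- Cc -> Hj -> Zq <- Am <- Dw
  P3: Cs <- Cc -> Dw
  P4: Cs <- Cc -> Hf -> Am <- Dw
  P5: Cs <- Cc -> Hf -> Am -> Zq <- Hj -> Dw
Condition 1 (no descendant of Cs in the set): holds — descendants of Cs are {Am, Dw, Hf, Hj, Zq}; none are in {Cc}.
Condition 2 (every backdoor path blocked by {Cc}):
  P1: blocked at fork node Cc ∈ conditioning set.
  P2: blocked at fork node Cc ∈ conditioning set.
  P3: blocked at fork node Cc ∈ conditioning set.
  P4: blocked at fork node Cc ∈ conditioning set.
  P5: blocked at fork node Cc ∈ conditioning set.
{Cc} satisfies the backdoor criterion.

Yes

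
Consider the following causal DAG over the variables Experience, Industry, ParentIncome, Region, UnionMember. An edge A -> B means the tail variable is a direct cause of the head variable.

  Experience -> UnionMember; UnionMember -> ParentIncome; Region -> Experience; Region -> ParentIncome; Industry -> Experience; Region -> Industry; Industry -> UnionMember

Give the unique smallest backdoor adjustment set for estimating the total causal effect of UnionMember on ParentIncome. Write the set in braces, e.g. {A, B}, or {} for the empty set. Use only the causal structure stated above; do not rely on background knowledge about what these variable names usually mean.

Variables eligible for adjustment (non-descendants of UnionMember, excluding UnionMember and ParentIncome): {Experience, Industry, Region}.
Backdoor paths from UnionMember to ParentIncome:
  P1: UnionMember <- Industry <- Region -> ParentIncome
  P2: UnionMember <- Industry -> Experience <- Region -> ParentIncome
  P3: UnionMember <- Experience <- Region -> ParentIncome
  P4: UnionMember <- Experience <- Industry <- Region -> ParentIncome
The empty set is not sufficient: P1 (UnionMember <- Industry <- Region -> ParentIncome) has no collider blocking it and no conditioned non-collider, so it is open.
Try {Region}:
  P1: blocked at fork node Region ∈ conditioning set.
  P2: blocked at collider Experience (neither it nor any descendant is in the conditioning set).
  P3: blocked at fork node Region ∈ conditioning set.
  P4: blocked at fork node Region ∈ conditioning set.
{Region} contains no descendant of UnionMember and blocks every backdoor path.
No other singleton works — e.g. {Industry} leaves P3 open — so {Region} is the unique smallest valid adjustment set.

{Region}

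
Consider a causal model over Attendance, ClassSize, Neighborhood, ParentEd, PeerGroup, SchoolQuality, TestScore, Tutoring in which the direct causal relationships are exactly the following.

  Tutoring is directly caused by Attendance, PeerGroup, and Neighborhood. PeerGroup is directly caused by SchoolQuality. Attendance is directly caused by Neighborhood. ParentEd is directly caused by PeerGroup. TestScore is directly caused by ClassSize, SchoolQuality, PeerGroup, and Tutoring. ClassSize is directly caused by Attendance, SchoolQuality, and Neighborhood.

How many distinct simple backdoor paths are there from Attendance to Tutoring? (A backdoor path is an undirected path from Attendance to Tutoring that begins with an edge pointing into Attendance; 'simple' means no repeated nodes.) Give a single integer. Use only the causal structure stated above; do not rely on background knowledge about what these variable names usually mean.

8

A backdoor path from Attendance to Tutoring is any simple undirected path whose first edge points into Attendance (i.e. leaves Attendance via a parent).
Parents of Attendance: {Neighborhood}.
Enumerating:
  P1: Attendance <- Neighborhood -> ClassSize <- SchoolQuality -> PeerGroup -> Tutoring
  P2: Attendance <- Neighborhood -> ClassSize <- SchoolQuality -> PeerGroup -> TestScore <- Tutoring
  P3: Attendance <- Neighborhood -> ClassSize <- SchoolQuality -> TestScore <- PeerGroup -> Tutoring
  P4: Attendance <- Neighborhood -> ClassSize <- SchoolQuality -> TestScore <- Tutoring
  P5: Attendance <- Neighborhood -> ClassSize -> TestScore <- SchoolQuality -> PeerGroup -> Tutoring
  P6: Attendance <- Neighborhood -> ClassSize -> TestScore <- PeerGroup -> Tutoring
  P7: Attendance <- Neighborhood -> ClassSize -> TestScore <- Tutoring
  P8: Attendance <- Neighborhood -> Tutoring
That exhausts the simple backdoor paths. Count: 8.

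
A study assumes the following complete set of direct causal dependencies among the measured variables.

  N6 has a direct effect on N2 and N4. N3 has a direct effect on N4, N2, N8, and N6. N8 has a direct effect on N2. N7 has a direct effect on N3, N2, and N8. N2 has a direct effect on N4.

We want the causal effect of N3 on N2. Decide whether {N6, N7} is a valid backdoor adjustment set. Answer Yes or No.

Backdoor paths from N3 to N2 (paths whose first edge points into N3):
  P1: N3 <- N7 -> N8 -> N2
  P2: N3 <- N7 -> N2
Condition 1 (no descendant of N3 in the set): FAILS — N6 is a descendant of N3.
Condition 2 (every backdoor path blocked by {N6, N7}):
  P1: blocked at fork node N7 ∈ conditioning set.
  P2: blocked at fork node N7 ∈ conditioning set.
{N6, N7} does not satisfy the backdoor criterion.

No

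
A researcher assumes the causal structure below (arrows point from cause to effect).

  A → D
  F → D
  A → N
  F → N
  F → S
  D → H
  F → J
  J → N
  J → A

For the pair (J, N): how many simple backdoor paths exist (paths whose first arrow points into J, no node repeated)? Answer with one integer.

A backdoor path from J to N is any simple undirected path whose first edge points into J (i.e. leaves J via a parent).
Parents of J: {F}.
Enumerating:
  P1: J <- F -> N
  P2: J <- F -> D <- A -> N
That exhausts the simple backdoor paths. Count: 2.

2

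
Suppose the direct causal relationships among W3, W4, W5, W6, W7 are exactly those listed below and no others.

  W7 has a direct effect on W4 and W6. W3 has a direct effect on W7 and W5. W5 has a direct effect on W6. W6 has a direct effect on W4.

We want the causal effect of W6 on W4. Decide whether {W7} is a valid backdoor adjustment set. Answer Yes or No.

Backdoor paths from W6 to W4 (paths whose first edge points into W6):
  P1: W6 <- W7 -> W4
  P2: W6 <- W5 <- W3 -> W7 -> W4
Condition 1 (no descendant of W6 in the set): holds — descendants of W6 are {W4}; none are in {W7}.
Condition 2 (every backdoor path blocked by {W7}):
  P1: blocked at fork node W7 ∈ conditioning set.
  P2: blocked at chain node W7 ∈ conditioning set.
{W7} satisfies the backdoor criterion.

Yes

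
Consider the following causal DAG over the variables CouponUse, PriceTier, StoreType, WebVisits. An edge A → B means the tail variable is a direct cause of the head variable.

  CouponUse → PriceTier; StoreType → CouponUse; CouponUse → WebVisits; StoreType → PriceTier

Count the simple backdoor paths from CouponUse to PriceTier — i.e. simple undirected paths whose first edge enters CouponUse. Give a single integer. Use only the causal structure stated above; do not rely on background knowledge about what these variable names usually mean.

1

A backdoor path from CouponUse to PriceTier is any simple undirected path whose first edge points into CouponUse (i.e. leaves CouponUse via a parent).
Parents of CouponUse: {StoreType}.
Enumerating:
  P1: CouponUse <- StoreType -> PriceTier
That exhausts the simple backdoor paths. Count: 1.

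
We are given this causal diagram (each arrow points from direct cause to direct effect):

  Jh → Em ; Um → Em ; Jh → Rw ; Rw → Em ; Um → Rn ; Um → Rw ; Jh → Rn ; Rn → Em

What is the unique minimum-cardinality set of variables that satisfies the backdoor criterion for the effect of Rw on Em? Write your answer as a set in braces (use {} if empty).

{Jh, Um}

Variables eligible for adjustment (non-descendants of Rw, excluding Rw and Em): {Jh, Rn, Um}.
Backdoor paths from Rw to Em:
  P1: Rw <- Um -> Rn <- Jh -> Em
  P2: Rw <- Um -> Rn -> Em
  P3: Rw <- Um -> Em
  P4: Rw <- Jh -> Rn <- Um -> Em
  P5: Rw <- Jh -> Rn -> Em
  P6: Rw <- Jh -> Em
The empty set is not sufficient: P2 (Rw <- Um -> Rn -> Em) has no collider blocking it and no conditioned non-collider, so it is open.
Try {Jh, Um}:
  P1: blocked at fork node Um ∈ conditioning set.
  P2: blocked at fork node Um ∈ conditioning set.
  P3: blocked at fork node Um ∈ conditioning set.
  P4: blocked at fork node Jh ∈ conditioning set.
  P5: blocked at fork node Jh ∈ conditioning set.
  P6: blocked at fork node Jh ∈ conditioning set.
{Jh, Um} contains no descendant of Rw and blocks every backdoor path.
Every element of {Jh, Um} is needed (dropping Jh leaves P5 open; dropping Um leaves P2 open), so no proper subset is valid.
Among all size-2 subsets of the eligible variables, only {Jh, Um} blocks every backdoor path, so it is the unique smallest valid adjustment set.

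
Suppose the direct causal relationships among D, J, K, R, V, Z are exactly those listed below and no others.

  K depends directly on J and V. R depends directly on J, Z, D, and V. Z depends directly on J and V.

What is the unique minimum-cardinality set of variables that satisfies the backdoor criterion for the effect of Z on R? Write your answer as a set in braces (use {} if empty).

Variables eligible for adjustment (non-descendants of Z, excluding Z and R): {D, J, K, V}.
Backdoor paths from Z to R:
  P1: Z <- J -> K <- V -> R
  P2: Z <- J -> R
  P3: Z <- V -> K <- J -> R
  P4: Z <- V -> R
The empty set is not sufficient: P2 (Z <- J -> R) has no collider blocking it and no conditioned non-collider, so it is open.
Try {J, V}:
  P1: blocked at fork node J ∈ conditioning set.
  P2: blocked at fork node J ∈ conditioning set.
  P3: blocked at fork node V ∈ conditioning set.
  P4: blocked at fork node V ∈ conditioning set.
{J, V} contains no descendant of Z and blocks every backdoor path.
Every element of {J, V} is needed (dropping J leaves P2 open; dropping V leaves P4 open), so no proper subset is valid.
Among all size-2 subsets of the eligible variables, only {J, V} blocks every backdoor path, so it is the unique smallest valid adjustment set.

{J, V}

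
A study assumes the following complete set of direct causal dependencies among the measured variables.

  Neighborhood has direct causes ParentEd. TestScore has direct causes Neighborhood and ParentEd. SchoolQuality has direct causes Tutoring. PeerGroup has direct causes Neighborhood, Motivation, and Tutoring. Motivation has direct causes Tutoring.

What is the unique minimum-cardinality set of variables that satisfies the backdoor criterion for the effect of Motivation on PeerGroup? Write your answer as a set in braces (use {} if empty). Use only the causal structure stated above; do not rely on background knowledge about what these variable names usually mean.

{Tutoring}

Variables eligible for adjustment (non-descendants of Motivation, excluding Motivation and PeerGroup): {Neighborhood, ParentEd, SchoolQuality, TestScore, Tutoring}.
Backdoor paths from Motivation to PeerGroup:
  P1: Motivation <- Tutoring -> PeerGroup
The empty set is not sufficient: P1 (Motivation <- Tutoring -> PeerGroup) has no collider blocking it and no conditioned non-collider, so it is open.
Try {Tutoring}:
  P1: blocked at fork node Tutoring ∈ conditioning set.
{Tutoring} contains no descendant of Motivation and blocks every backdoor path.
No other singleton works — e.g. {SchoolQuality} leaves P1 open — so {Tutoring} is the unique smallest valid adjustment set.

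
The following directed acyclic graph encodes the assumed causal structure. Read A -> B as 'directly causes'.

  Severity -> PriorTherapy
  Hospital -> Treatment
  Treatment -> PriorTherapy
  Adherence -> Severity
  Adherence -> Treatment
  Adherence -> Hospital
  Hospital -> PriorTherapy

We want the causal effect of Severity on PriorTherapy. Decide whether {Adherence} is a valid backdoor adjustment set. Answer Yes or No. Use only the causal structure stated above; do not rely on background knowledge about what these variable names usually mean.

Backdoor paths from Severity to PriorTherapy (paths whose first edge points into Severity):
  P1: Severity <- Adherence -> Hospital -> Treatment -> PriorTherapy
  P2: Severity <- Adherence -> Hospital -> PriorTherapy
  P3: Severity <- Adherence -> Treatment <- Hospital -> PriorTherapy
  P4: Severity <- Adherence -> Treatment -> PriorTherapy
Condition 1 (no descendant of Severity in the set): holds — descendants of Severity are {PriorTherapy}; none are in {Adherence}.
Condition 2 (every backdoor path blocked by {Adherence}):
  P1: blocked at fork node Adherence ∈ conditioning set.
  P2: blocked at fork node Adherence ∈ conditioning set.
  P3: blocked at fork node Adherence ∈ conditioning set.
  P4: blocked at fork node Adherence ∈ conditioning set.
{Adherence} satisfies the backdoor criterion.

Yes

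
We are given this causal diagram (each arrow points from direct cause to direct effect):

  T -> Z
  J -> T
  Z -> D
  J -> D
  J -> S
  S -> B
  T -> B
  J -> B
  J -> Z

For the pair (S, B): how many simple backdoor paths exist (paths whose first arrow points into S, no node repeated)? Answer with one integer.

4

A backdoor path from S to B is any simple undirected path whose first edge points into S (i.e. leaves S via a parent).
Parents of S: {J}.
Enumerating:
  P1: S <- J -> T -> B
  P2: S <- J -> B
  P3: S <- J -> Z <- T -> B
  P4: S <- J -> D <- Z <- T -> B
That exhausts the simple backdoor paths. Count: 4.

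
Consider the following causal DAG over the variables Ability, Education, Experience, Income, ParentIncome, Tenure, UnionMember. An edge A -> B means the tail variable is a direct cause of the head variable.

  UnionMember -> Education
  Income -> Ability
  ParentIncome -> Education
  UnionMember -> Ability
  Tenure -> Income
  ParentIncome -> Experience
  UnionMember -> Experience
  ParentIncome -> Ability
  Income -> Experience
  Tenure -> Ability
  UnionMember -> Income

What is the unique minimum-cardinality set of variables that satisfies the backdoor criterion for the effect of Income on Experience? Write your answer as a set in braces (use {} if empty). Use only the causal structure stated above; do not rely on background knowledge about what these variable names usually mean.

{UnionMember}

Variables eligible for adjustment (non-descendants of Income, excluding Income and Experience): {Education, ParentIncome, Tenure, UnionMember}.
Backdoor paths from Income to Experience:
  P1: Income <- UnionMember -> Education <- ParentIncome -> Experience
  P2: Income <- UnionMember -> Experience
  P3: Income <- UnionMember -> Ability <- ParentIncome -> Experience
  P4: Income <- Tenure -> Ability <- UnionMember -> Education <- ParentIncome -> Experience
  P5: Income <- Tenure -> Ability <- UnionMember -> Experience
  P6: Income <- Tenure -> Ability <- ParentIncome -> Education <- UnionMember -> Experience
  P7: Income <- Tenure -> Ability <- ParentIncome -> Experience
The empty set is not sufficient: P2 (Income <- UnionMember -> Experience) has no collider blocking it and no conditioned non-collider, so it is open.
Try {UnionMember}:
  P1: blocked at fork node UnionMember ∈ conditioning set.
  P2: blocked at fork node UnionMember ∈ conditioning set.
  P3: blocked at fork node UnionMember ∈ conditioning set.
  P4: blocked at collider Ability (neither it nor any descendant is in the conditioning set).
  P5: blocked at collider Ability (neither it nor any descendant is in the conditioning set).
  P6: blocked at collider Ability (neither it nor any descendant is in the conditioning set).
  P7: blocked at collider Ability (neither it nor any descendant is in the conditioning set).
{UnionMember} contains no descendant of Income and blocks every backdoor path.
No other singleton works — e.g. {ParentIncome} leaves P2 open — so {UnionMember} is the unique smallest valid adjustment set.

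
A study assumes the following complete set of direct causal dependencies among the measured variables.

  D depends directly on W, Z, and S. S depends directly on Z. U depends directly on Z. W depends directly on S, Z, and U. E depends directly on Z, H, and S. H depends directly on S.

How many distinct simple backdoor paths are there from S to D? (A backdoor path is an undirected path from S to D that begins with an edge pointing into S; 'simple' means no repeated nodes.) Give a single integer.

3

A backdoor path from S to D is any simple undirected path whose first edge points into S (i.e. leaves S via a parent).
Parents of S: {Z}.
Enumerating:
  P1: S <- Z -> U -> W -> D
  P2: S <- Z -> W -> D
  P3: S <- Z -> D
That exhausts the simple backdoor paths. Count: 3.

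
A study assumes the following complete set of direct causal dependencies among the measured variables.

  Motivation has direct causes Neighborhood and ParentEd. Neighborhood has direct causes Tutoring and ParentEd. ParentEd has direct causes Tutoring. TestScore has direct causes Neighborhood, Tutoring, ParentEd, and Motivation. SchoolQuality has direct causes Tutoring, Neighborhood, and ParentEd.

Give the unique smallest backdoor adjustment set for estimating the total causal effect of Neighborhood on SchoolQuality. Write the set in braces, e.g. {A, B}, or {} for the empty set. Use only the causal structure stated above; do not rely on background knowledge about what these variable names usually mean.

{ParentEd, Tutoring}

Variables eligible for adjustment (non-descendants of Neighborhood, excluding Neighborhood and SchoolQuality): {ParentEd, Tutoring}.
Backdoor paths from Neighborhood to SchoolQuality:
  P1: Neighborhood <- Tutoring -> ParentEd -> SchoolQuality
  P2: Neighborhood <- Tutoring -> TestScore <- ParentEd -> SchoolQuality
  P3: Neighborhood <- Tutoring -> TestScore <- Motivation <- ParentEd -> SchoolQuality
  P4: Neighborhood <- Tutoring -> SchoolQuality
  P5: Neighborhood <- ParentEd <- Tutoring -> SchoolQuality
  P6: Neighborhood <- ParentEd -> Motivation -> TestScore <- Tutoring -> SchoolQuality
  P7: Neighborhood <- ParentEd -> TestScore <- Tutoring -> SchoolQuality
  P8: Neighborhood <- ParentEd -> SchoolQuality
The empty set is not sufficient: P1 (Neighborhood <- Tutoring -> ParentEd -> SchoolQuality) has no collider blocking it and no conditioned non-collider, so it is open.
Try {ParentEd, Tutoring}:
  P1: blocked at fork node Tutoring ∈ conditioning set.
  P2: blocked at fork node Tutoring ∈ conditioning set.
  P3: blocked at fork node Tutoring ∈ conditioning set.
  P4: blocked at fork node Tutoring ∈ conditioning set.
  P5: blocked at chain node ParentEd ∈ conditioning set.
  P6: blocked at fork node ParentEd ∈ conditioning set.
  P7: blocked at fork node ParentEd ∈ conditioning set.
  P8: blocked at fork node ParentEd ∈ conditioning set.
{ParentEd, Tutoring} contains no descendant of Neighborhood and blocks every backdoor path.
Every element of {ParentEd, Tutoring} is needed (dropping ParentEd leaves P8 open; dropping Tutoring leaves P4 open), so no proper subset is valid.
Among all size-2 subsets of the eligible variables, only {ParentEd, Tutoring} blocks every backdoor path, so it is the unique smallest valid adjustment set.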